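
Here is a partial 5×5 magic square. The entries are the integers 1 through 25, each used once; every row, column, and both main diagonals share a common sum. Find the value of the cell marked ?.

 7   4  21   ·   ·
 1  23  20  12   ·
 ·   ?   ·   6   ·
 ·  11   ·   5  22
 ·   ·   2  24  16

17

The entries are 1 through 25, which sum to 325, so each line sums to 325/5 = 65.
Row 2 needs 65; the known cells sum to 56, so (2,5) = 9.
From column 4, 65 − (12 + 6 + 5 + 24) gives (1,4) = 18.
Main diagonal must total 65; the given cells sum to 51, so (3,3) = 14.
Using row 1: 7 + 4 + 21 + 18 + ? → (1,5) = 65 − 50 = 15.
The remaining cell in column 3 is (4,3) = 65 − 57 = 8.
The remaining cell in column 5 is (3,5) = 65 − 62 = 3.
Using anti-diagonal: 15 + 12 + 14 + 11 + ? → (5,1) = 65 − 52 = 13.
Row 4 must total 65; the given cells sum to 46, so (4,1) = 19.
Row 5: 13 + 2 + 24 + 16 + ? = 65, so (5,2) = 10.
Column 1 must total 65; the given cells sum to 40, so (3,1) = 25.
From column 2, 65 − (4 + 23 + 11 + 10) gives (3,2) = 17.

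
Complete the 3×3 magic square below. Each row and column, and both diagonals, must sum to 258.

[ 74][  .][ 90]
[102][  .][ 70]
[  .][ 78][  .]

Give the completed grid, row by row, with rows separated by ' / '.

74 94 90 / 102 86 70 / 82 78 98

Row 1 must total 258; the given cells sum to 164, so (1,2) = 94.
Row 2 needs 258; the known cells sum to 172, so (2,2) = 86.
Column 1 needs 258; the known cells sum to 176, so (3,1) = 82.
Column 3 needs 258; the known cells sum to 160, so (3,3) = 98.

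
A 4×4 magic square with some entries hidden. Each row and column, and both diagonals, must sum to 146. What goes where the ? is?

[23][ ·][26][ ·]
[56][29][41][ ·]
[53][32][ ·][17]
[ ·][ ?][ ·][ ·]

47

The remaining cell in row 2 is (2,4) = 146 − 126 = 20.
Row 3 must total 146; the given cells sum to 102, so (3,3) = 44.
Column 1 must total 146; the given cells sum to 132, so (4,1) = 14.
The remaining cell in column 3 is (4,3) = 146 − 111 = 35.
Main diagonal: 23 + 29 + 44 + ? = 146, so (4,4) = 50.
Using anti-diagonal: 41 + 32 + 14 + ? → (1,4) = 146 − 87 = 59.
Using row 1: 23 + 26 + 59 + ? → (1,2) = 146 − 108 = 38.
From row 4, 146 − (14 + 35 + 50) gives (4,2) = 47.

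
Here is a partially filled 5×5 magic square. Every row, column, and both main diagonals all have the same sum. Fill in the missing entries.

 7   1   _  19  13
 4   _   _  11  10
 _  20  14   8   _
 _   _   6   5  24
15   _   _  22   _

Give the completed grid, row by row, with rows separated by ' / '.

Column 4 is already complete: 19 + 11 + 8 + 5 + 22 = 65, so that is the magic constant.
Using row 1: 7 + 1 + 19 + 13 + ? → (1,3) = 65 − 40 = 25.
The remaining cell in anti-diagonal is (4,2) = 65 − 53 = 12.
Row 4 must total 65; the given cells sum to 47, so (4,1) = 18.
Column 1: 7 + 4 + 18 + 15 + ? = 65, so (3,1) = 21.
Row 3 needs 65; the known cells sum to 63, so (3,5) = 2.
Column 5: 13 + 10 + 2 + 24 + ? = 65, so (5,5) = 16.
Main diagonal must total 65; the given cells sum to 42, so (2,2) = 23.
From row 2, 65 − (4 + 23 + 11 + 10) gives (2,3) = 17.
Column 2 must total 65; the given cells sum to 56, so (5,2) = 9.
The remaining cell in column 3 is (5,3) = 65 − 62 = 3.

7 1 25 19 13 / 4 23 17 11 10 / 21 20 14 8 2 / 18 12 6 5 24 / 15 9 3 22 16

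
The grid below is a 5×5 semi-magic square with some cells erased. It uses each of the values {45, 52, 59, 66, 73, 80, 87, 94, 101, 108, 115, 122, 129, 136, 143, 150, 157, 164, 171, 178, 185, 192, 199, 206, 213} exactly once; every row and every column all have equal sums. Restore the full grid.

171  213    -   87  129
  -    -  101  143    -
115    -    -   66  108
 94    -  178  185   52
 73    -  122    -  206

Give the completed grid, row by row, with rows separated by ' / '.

The 25 entries sum to 3225, so each line sums to 3225/5 = 645.
Row 1 needs 645; the known cells sum to 600, so (1,3) = 45.
From row 4, 645 − (94 + 178 + 185 + 52) gives (4,2) = 136.
From column 1, 645 − (171 + 115 + 94 + 73) gives (2,1) = 192.
Column 3: 45 + 101 + 178 + 122 + ? = 645, so (3,3) = 199.
Column 4 must total 645; the given cells sum to 481, so (5,4) = 164.
Column 5: 129 + 108 + 52 + 206 + ? = 645, so (2,5) = 150.
From row 2, 645 − (192 + 101 + 143 + 150) gives (2,2) = 59.
Row 3 needs 645; the known cells sum to 488, so (3,2) = 157.
The remaining cell in row 5 is (5,2) = 645 − 565 = 80.

171 213 45 87 129 / 192 59 101 143 150 / 115 157 199 66 108 / 94 136 178 185 52 / 73 80 122 164 206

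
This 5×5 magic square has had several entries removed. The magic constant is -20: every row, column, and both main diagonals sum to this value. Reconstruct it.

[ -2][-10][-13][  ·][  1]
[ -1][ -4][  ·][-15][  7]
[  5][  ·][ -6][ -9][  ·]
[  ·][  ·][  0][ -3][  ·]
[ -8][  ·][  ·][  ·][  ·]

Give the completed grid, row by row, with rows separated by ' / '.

The remaining cell in row 1 is (1,4) = -20 − (-24) = 4.
From row 2, -20 − (-1 + (-4) + (-15) + 7) gives (2,3) = -7.
From column 1, -20 − (-2 + (-1) + 5 + (-8)) gives (4,1) = -14.
The remaining cell in column 3 is (5,3) = -20 − (-26) = 6.
Using column 4: 4 + (-15) + (-9) + (-3) + ? → (5,4) = -20 − (-23) = 3.
Main diagonal: -2 + (-4) + (-6) + (-3) + ? = -20, so (5,5) = -5.
Anti-diagonal must total -20; the given cells sum to -28, so (4,2) = 8.
Row 4 needs -20; the known cells sum to -9, so (4,5) = -11.
From row 5, -20 − (-8 + 6 + 3 + (-5)) gives (5,2) = -16.
Column 2: -10 + (-4) + 8 + (-16) + ? = -20, so (3,2) = 2.
Column 5 must total -20; the given cells sum to -8, so (3,5) = -12.

-2 -10 -13 4 1 / -1 -4 -7 -15 7 / 5 2 -6 -9 -12 / -14 8 0 -3 -11 / -8 -16 6 3 -5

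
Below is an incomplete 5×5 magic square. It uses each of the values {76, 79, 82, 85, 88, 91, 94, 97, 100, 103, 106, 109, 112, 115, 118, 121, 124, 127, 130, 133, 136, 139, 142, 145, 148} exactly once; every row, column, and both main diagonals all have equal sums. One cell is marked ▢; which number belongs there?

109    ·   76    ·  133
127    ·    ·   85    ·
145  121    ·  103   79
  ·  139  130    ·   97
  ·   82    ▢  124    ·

The 25 entries sum to 2800, so each line sums to 2800/5 = 560.
From row 3, 560 − (145 + 121 + 103 + 79) gives (3,3) = 112.
Using anti-diagonal: 133 + 85 + 112 + 139 + ? → (5,1) = 560 − 469 = 91.
Using column 1: 109 + 127 + 145 + 91 + ? → (4,1) = 560 − 472 = 88.
Row 4 must total 560; the given cells sum to 454, so (4,4) = 106.
Using column 4: 85 + 103 + 106 + 124 + ? → (1,4) = 560 − 418 = 142.
Using row 1: 109 + 76 + 142 + 133 + ? → (1,2) = 560 − 460 = 100.
The remaining cell in column 2 is (2,2) = 560 − 442 = 118.
Main diagonal: 109 + 118 + 112 + 106 + ? = 560, so (5,5) = 115.
Using row 5: 91 + 82 + 124 + 115 + ? → (5,3) = 560 − 412 = 148.

148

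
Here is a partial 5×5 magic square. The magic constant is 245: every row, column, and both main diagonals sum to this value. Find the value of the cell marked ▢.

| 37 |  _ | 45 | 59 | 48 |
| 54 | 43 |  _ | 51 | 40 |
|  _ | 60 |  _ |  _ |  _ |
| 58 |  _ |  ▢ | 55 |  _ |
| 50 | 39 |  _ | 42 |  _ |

Row 1: 37 + 45 + 59 + 48 + ? = 245, so (1,2) = 56.
From row 2, 245 − (54 + 43 + 51 + 40) gives (2,3) = 57.
Using column 1: 37 + 54 + 58 + 50 + ? → (3,1) = 245 − 199 = 46.
Column 2 must total 245; the given cells sum to 198, so (4,2) = 47.
The remaining cell in column 4 is (3,4) = 245 − 207 = 38.
Anti-diagonal must total 245; the given cells sum to 196, so (3,3) = 49.
Row 3 must total 245; the given cells sum to 193, so (3,5) = 52.
Main diagonal needs 245; the known cells sum to 184, so (5,5) = 61.
Using row 5: 50 + 39 + 42 + 61 + ? → (5,3) = 245 − 192 = 53.
From column 3, 245 − (45 + 57 + 49 + 53) gives (4,3) = 41.

41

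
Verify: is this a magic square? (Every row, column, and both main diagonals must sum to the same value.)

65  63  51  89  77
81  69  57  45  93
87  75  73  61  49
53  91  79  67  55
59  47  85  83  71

Row 1: 65 + 63 + 51 + 89 + 77 = 345.
Row 2: 81 + 69 + 57 + 45 + 93 = 345.
Row 3: 87 + 75 + 73 + 61 + 49 = 345.
Row 4: 53 + 91 + 79 + 67 + 55 = 345.
Row 5: 59 + 47 + 85 + 83 + 71 = 345.
Column 1: 65 + 81 + 87 + 53 + 59 = 345.
Column 2: 63 + 69 + 75 + 91 + 47 = 345.
Column 3: 51 + 57 + 73 + 79 + 85 = 345.
Column 4: 89 + 45 + 61 + 67 + 83 = 345.
Column 5: 77 + 93 + 49 + 55 + 71 = 345.
Main diagonal: 65 + 69 + 73 + 67 + 71 = 345.
Anti-diagonal: 77 + 45 + 73 + 91 + 59 = 345.
All lines sum to 345.

Yes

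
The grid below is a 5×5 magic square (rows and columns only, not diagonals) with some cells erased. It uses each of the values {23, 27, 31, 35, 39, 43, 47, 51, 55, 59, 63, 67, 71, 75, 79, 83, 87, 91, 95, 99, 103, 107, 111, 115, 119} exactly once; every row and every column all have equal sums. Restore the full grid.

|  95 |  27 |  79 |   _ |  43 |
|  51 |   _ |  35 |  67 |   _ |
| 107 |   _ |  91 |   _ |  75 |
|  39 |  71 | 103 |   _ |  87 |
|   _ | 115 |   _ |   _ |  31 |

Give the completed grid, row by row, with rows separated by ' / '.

95 27 79 111 43 / 51 83 35 67 119 / 107 59 91 23 75 / 39 71 103 55 87 / 63 115 47 99 31

The 25 entries sum to 1775, so each line sums to 1775/5 = 355.
Row 1 needs 355; the known cells sum to 244, so (1,4) = 111.
From row 4, 355 − (39 + 71 + 103 + 87) gives (4,4) = 55.
Column 1 must total 355; the given cells sum to 292, so (5,1) = 63.
Column 3 needs 355; the known cells sum to 308, so (5,3) = 47.
From column 5, 355 − (43 + 75 + 87 + 31) gives (2,5) = 119.
From row 2, 355 − (51 + 35 + 67 + 119) gives (2,2) = 83.
Row 5 needs 355; the known cells sum to 256, so (5,4) = 99.
Using column 2: 27 + 83 + 71 + 115 + ? → (3,2) = 355 − 296 = 59.
The remaining cell in column 4 is (3,4) = 355 − 332 = 23.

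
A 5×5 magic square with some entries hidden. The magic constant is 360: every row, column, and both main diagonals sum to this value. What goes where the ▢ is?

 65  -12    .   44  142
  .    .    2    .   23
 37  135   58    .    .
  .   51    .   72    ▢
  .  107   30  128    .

-5

From row 1, 360 − (65 + (-12) + 44 + 142) gives (1,3) = 121.
Column 2: -12 + 135 + 51 + 107 + ? = 360, so (2,2) = 79.
Using column 3: 121 + 2 + 58 + 30 + ? → (4,3) = 360 − 211 = 149.
The remaining cell in main diagonal is (5,5) = 360 − 274 = 86.
From row 5, 360 − (107 + 30 + 128 + 86) gives (5,1) = 9.
Anti-diagonal needs 360; the known cells sum to 260, so (2,4) = 100.
The remaining cell in row 2 is (2,1) = 360 − 204 = 156.
From column 1, 360 − (65 + 156 + 37 + 9) gives (4,1) = 93.
Column 4 needs 360; the known cells sum to 344, so (3,4) = 16.
Row 3 must total 360; the given cells sum to 246, so (3,5) = 114.
Row 4: 93 + 51 + 149 + 72 + ? = 360, so (4,5) = -5.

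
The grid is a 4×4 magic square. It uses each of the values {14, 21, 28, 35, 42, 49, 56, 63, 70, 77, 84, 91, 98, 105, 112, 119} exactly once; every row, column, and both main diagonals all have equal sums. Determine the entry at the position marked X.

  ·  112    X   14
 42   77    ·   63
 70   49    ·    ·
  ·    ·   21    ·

105

The 16 entries sum to 1064, so each line sums to 1064/4 = 266.
Row 2 needs 266; the known cells sum to 182, so (2,3) = 84.
Using column 2: 112 + 77 + 49 + ? → (4,2) = 266 − 238 = 28.
Anti-diagonal must total 266; the given cells sum to 147, so (4,1) = 119.
Row 4: 119 + 28 + 21 + ? = 266, so (4,4) = 98.
Column 1 needs 266; the known cells sum to 231, so (1,1) = 35.
The remaining cell in column 4 is (3,4) = 266 − 175 = 91.
Main diagonal must total 266; the given cells sum to 210, so (3,3) = 56.
Using row 1: 35 + 112 + 14 + ? → (1,3) = 266 − 161 = 105.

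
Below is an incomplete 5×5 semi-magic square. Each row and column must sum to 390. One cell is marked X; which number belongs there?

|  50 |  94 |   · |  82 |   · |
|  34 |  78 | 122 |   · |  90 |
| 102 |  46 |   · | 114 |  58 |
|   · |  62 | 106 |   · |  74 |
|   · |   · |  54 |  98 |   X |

Row 2 needs 390; the known cells sum to 324, so (2,4) = 66.
Using row 3: 102 + 46 + 114 + 58 + ? → (3,3) = 390 − 320 = 70.
Using column 2: 94 + 78 + 46 + 62 + ? → (5,2) = 390 − 280 = 110.
The remaining cell in column 3 is (1,3) = 390 − 352 = 38.
Column 4 needs 390; the known cells sum to 360, so (4,4) = 30.
The remaining cell in row 1 is (1,5) = 390 − 264 = 126.
From row 4, 390 − (62 + 106 + 30 + 74) gives (4,1) = 118.
The remaining cell in column 1 is (5,1) = 390 − 304 = 86.
Column 5 must total 390; the given cells sum to 348, so (5,5) = 42.

42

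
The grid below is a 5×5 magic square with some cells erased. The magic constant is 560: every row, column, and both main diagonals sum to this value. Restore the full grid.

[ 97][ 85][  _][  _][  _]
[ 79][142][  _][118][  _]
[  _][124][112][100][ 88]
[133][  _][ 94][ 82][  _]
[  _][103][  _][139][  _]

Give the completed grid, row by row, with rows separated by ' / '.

97 85 148 121 109 / 79 142 130 118 91 / 136 124 112 100 88 / 133 106 94 82 145 / 115 103 76 139 127

Row 3: 124 + 112 + 100 + 88 + ? = 560, so (3,1) = 136.
From column 1, 560 − (97 + 79 + 136 + 133) gives (5,1) = 115.
Column 2: 85 + 142 + 124 + 103 + ? = 560, so (4,2) = 106.
From column 4, 560 − (118 + 100 + 82 + 139) gives (1,4) = 121.
From main diagonal, 560 − (97 + 142 + 112 + 82) gives (5,5) = 127.
Anti-diagonal: 118 + 112 + 106 + 115 + ? = 560, so (1,5) = 109.
Row 1 must total 560; the given cells sum to 412, so (1,3) = 148.
Row 4 must total 560; the given cells sum to 415, so (4,5) = 145.
Row 5 needs 560; the known cells sum to 484, so (5,3) = 76.
Column 3: 148 + 112 + 94 + 76 + ? = 560, so (2,3) = 130.
Column 5 needs 560; the known cells sum to 469, so (2,5) = 91.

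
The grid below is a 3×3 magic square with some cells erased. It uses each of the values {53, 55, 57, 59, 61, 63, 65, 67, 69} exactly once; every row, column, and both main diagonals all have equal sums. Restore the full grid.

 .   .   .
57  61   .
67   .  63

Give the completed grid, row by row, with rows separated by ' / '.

The 9 entries sum to 549, so each line sums to 549/3 = 183.
Row 2 must total 183; the given cells sum to 118, so (2,3) = 65.
Row 3 must total 183; the given cells sum to 130, so (3,2) = 53.
Using column 1: 57 + 67 + ? → (1,1) = 183 − 124 = 59.
The remaining cell in column 2 is (1,2) = 183 − 114 = 69.
Using column 3: 65 + 63 + ? → (1,3) = 183 − 128 = 55.

59 69 55 / 57 61 65 / 67 53 63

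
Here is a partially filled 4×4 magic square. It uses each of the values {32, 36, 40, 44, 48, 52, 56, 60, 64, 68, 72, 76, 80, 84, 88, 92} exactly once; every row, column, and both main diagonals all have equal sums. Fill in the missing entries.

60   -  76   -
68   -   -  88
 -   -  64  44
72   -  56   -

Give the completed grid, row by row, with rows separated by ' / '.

The 16 entries sum to 992, so each line sums to 992/4 = 248.
From column 1, 248 − (60 + 68 + 72) gives (3,1) = 48.
Column 3 needs 248; the known cells sum to 196, so (2,3) = 52.
Row 2 must total 248; the given cells sum to 208, so (2,2) = 40.
The remaining cell in row 3 is (3,2) = 248 − 156 = 92.
From main diagonal, 248 − (60 + 40 + 64) gives (4,4) = 84.
The remaining cell in anti-diagonal is (1,4) = 248 − 216 = 32.
From row 1, 248 − (60 + 76 + 32) gives (1,2) = 80.
Row 4: 72 + 56 + 84 + ? = 248, so (4,2) = 36.

60 80 76 32 / 68 40 52 88 / 48 92 64 44 / 72 36 56 84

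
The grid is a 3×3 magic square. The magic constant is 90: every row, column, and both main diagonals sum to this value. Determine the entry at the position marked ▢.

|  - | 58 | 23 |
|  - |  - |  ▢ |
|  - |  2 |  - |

16

Row 1 must total 90; the given cells sum to 81, so (1,1) = 9.
The remaining cell in column 2 is (2,2) = 90 − 60 = 30.
Main diagonal: 9 + 30 + ? = 90, so (3,3) = 51.
Anti-diagonal: 23 + 30 + ? = 90, so (3,1) = 37.
Using column 1: 9 + 37 + ? → (2,1) = 90 − 46 = 44.
From column 3, 90 − (23 + 51) gives (2,3) = 16.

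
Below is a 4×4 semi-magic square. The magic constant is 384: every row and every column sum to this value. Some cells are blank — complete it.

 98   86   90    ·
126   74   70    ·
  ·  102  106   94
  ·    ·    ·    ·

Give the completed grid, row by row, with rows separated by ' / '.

98 86 90 110 / 126 74 70 114 / 82 102 106 94 / 78 122 118 66

Row 1 needs 384; the known cells sum to 274, so (1,4) = 110.
Row 2: 126 + 74 + 70 + ? = 384, so (2,4) = 114.
The remaining cell in row 3 is (3,1) = 384 − 302 = 82.
Column 1 needs 384; the known cells sum to 306, so (4,1) = 78.
Using column 2: 86 + 74 + 102 + ? → (4,2) = 384 − 262 = 122.
Using column 3: 90 + 70 + 106 + ? → (4,3) = 384 − 266 = 118.
From column 4, 384 − (110 + 114 + 94) gives (4,4) = 66.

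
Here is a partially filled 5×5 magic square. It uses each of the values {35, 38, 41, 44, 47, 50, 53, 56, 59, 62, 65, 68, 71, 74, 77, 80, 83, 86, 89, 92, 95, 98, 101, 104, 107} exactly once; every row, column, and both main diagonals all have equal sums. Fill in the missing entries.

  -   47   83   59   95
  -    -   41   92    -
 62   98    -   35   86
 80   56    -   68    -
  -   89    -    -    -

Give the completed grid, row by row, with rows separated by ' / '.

71 47 83 59 95 / 104 65 41 92 53 / 62 98 74 35 86 / 80 56 107 68 44 / 38 89 50 101 77

The 25 entries sum to 1775, so each line sums to 1775/5 = 355.
The remaining cell in row 1 is (1,1) = 355 − 284 = 71.
From row 3, 355 − (62 + 98 + 35 + 86) gives (3,3) = 74.
From column 2, 355 − (47 + 98 + 56 + 89) gives (2,2) = 65.
The remaining cell in column 4 is (5,4) = 355 − 254 = 101.
Main diagonal must total 355; the given cells sum to 278, so (5,5) = 77.
From anti-diagonal, 355 − (95 + 92 + 74 + 56) gives (5,1) = 38.
Row 5: 38 + 89 + 101 + 77 + ? = 355, so (5,3) = 50.
Column 1: 71 + 62 + 80 + 38 + ? = 355, so (2,1) = 104.
Using column 3: 83 + 41 + 74 + 50 + ? → (4,3) = 355 − 248 = 107.
Row 2 must total 355; the given cells sum to 302, so (2,5) = 53.
Row 4 needs 355; the known cells sum to 311, so (4,5) = 44.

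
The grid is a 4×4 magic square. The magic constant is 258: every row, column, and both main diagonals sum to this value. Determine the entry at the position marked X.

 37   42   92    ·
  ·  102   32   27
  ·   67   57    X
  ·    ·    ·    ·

Row 1 must total 258; the given cells sum to 171, so (1,4) = 87.
From row 2, 258 − (102 + 32 + 27) gives (2,1) = 97.
Column 2: 42 + 102 + 67 + ? = 258, so (4,2) = 47.
Column 3 needs 258; the known cells sum to 181, so (4,3) = 77.
Using main diagonal: 37 + 102 + 57 + ? → (4,4) = 258 − 196 = 62.
Anti-diagonal must total 258; the given cells sum to 186, so (4,1) = 72.
Column 1 needs 258; the known cells sum to 206, so (3,1) = 52.
The remaining cell in column 4 is (3,4) = 258 − 176 = 82.

82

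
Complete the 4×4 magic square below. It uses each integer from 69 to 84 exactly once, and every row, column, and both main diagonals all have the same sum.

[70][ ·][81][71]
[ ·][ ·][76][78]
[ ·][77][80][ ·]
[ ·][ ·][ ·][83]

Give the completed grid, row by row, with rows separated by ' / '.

The entries are 69 through 84, which sum to 1224, so each line sums to 1224/4 = 306.
From row 1, 306 − (70 + 81 + 71) gives (1,2) = 84.
Using column 3: 81 + 76 + 80 + ? → (4,3) = 306 − 237 = 69.
Column 4 needs 306; the known cells sum to 232, so (3,4) = 74.
The remaining cell in main diagonal is (2,2) = 306 − 233 = 73.
Anti-diagonal must total 306; the given cells sum to 224, so (4,1) = 82.
Using row 2: 73 + 76 + 78 + ? → (2,1) = 306 − 227 = 79.
Row 3 must total 306; the given cells sum to 231, so (3,1) = 75.
Row 4 needs 306; the known cells sum to 234, so (4,2) = 72.

70 84 81 71 / 79 73 76 78 / 75 77 80 74 / 82 72 69 83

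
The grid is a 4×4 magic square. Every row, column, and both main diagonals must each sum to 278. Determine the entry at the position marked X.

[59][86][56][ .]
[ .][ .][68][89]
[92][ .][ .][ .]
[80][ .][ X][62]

The remaining cell in row 1 is (1,4) = 278 − 201 = 77.
Column 1 needs 278; the known cells sum to 231, so (2,1) = 47.
Using column 4: 77 + 89 + 62 + ? → (3,4) = 278 − 228 = 50.
Anti-diagonal: 77 + 68 + 80 + ? = 278, so (3,2) = 53.
Using row 2: 47 + 68 + 89 + ? → (2,2) = 278 − 204 = 74.
Using row 3: 92 + 53 + 50 + ? → (3,3) = 278 − 195 = 83.
Column 2 must total 278; the given cells sum to 213, so (4,2) = 65.
The remaining cell in column 3 is (4,3) = 278 − 207 = 71.

71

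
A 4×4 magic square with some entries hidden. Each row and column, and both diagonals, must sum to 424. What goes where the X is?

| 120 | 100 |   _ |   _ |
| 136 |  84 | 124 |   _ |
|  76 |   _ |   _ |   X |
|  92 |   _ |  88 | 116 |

132

Row 2 needs 424; the known cells sum to 344, so (2,4) = 80.
Row 4: 92 + 88 + 116 + ? = 424, so (4,2) = 128.
Column 2: 100 + 84 + 128 + ? = 424, so (3,2) = 112.
Main diagonal: 120 + 84 + 116 + ? = 424, so (3,3) = 104.
From anti-diagonal, 424 − (124 + 112 + 92) gives (1,4) = 96.
Using row 1: 120 + 100 + 96 + ? → (1,3) = 424 − 316 = 108.
The remaining cell in row 3 is (3,4) = 424 − 292 = 132.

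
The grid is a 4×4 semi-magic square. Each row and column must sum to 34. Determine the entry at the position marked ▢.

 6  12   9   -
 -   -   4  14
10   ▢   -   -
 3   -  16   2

8

Row 1 must total 34; the given cells sum to 27, so (1,4) = 7.
Row 4 needs 34; the known cells sum to 21, so (4,2) = 13.
Using column 1: 6 + 10 + 3 + ? → (2,1) = 34 − 19 = 15.
Column 3: 9 + 4 + 16 + ? = 34, so (3,3) = 5.
From column 4, 34 − (7 + 14 + 2) gives (3,4) = 11.
From row 2, 34 − (15 + 4 + 14) gives (2,2) = 1.
The remaining cell in row 3 is (3,2) = 34 − 26 = 8.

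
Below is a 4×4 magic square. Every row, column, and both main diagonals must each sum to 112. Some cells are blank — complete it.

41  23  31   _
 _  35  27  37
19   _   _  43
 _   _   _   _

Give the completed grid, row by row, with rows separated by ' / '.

Using row 1: 41 + 23 + 31 + ? → (1,4) = 112 − 95 = 17.
From row 2, 112 − (35 + 27 + 37) gives (2,1) = 13.
Column 1 needs 112; the known cells sum to 73, so (4,1) = 39.
From column 4, 112 − (17 + 37 + 43) gives (4,4) = 15.
The remaining cell in main diagonal is (3,3) = 112 − 91 = 21.
Anti-diagonal must total 112; the given cells sum to 83, so (3,2) = 29.
From column 2, 112 − (23 + 35 + 29) gives (4,2) = 25.
The remaining cell in column 3 is (4,3) = 112 − 79 = 33.

41 23 31 17 / 13 35 27 37 / 19 29 21 43 / 39 25 33 15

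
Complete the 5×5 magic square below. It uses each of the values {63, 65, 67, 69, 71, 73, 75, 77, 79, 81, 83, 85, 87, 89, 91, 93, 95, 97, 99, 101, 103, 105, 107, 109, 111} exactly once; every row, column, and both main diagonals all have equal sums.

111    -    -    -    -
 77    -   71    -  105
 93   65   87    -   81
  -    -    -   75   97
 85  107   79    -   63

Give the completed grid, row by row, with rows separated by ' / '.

The 25 entries sum to 2175, so each line sums to 2175/5 = 435.
Row 3: 93 + 65 + 87 + 81 + ? = 435, so (3,4) = 109.
The remaining cell in row 5 is (5,4) = 435 − 334 = 101.
Column 1 needs 435; the known cells sum to 366, so (4,1) = 69.
Column 5: 105 + 81 + 97 + 63 + ? = 435, so (1,5) = 89.
The remaining cell in main diagonal is (2,2) = 435 − 336 = 99.
Row 2: 77 + 99 + 71 + 105 + ? = 435, so (2,4) = 83.
The remaining cell in column 4 is (1,4) = 435 − 368 = 67.
Using anti-diagonal: 89 + 83 + 87 + 85 + ? → (4,2) = 435 − 344 = 91.
Row 4: 69 + 91 + 75 + 97 + ? = 435, so (4,3) = 103.
Column 2 needs 435; the known cells sum to 362, so (1,2) = 73.
The remaining cell in column 3 is (1,3) = 435 − 340 = 95.

111 73 95 67 89 / 77 99 71 83 105 / 93 65 87 109 81 / 69 91 103 75 97 / 85 107 79 101 63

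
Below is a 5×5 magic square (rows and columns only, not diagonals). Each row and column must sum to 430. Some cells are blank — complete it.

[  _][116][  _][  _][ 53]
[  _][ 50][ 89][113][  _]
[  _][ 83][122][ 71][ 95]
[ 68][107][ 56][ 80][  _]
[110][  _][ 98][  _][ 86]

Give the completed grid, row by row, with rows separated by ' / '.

92 116 65 104 53 / 101 50 89 113 77 / 59 83 122 71 95 / 68 107 56 80 119 / 110 74 98 62 86

From row 3, 430 − (83 + 122 + 71 + 95) gives (3,1) = 59.
Row 4: 68 + 107 + 56 + 80 + ? = 430, so (4,5) = 119.
Using column 2: 116 + 50 + 83 + 107 + ? → (5,2) = 430 − 356 = 74.
Column 3 needs 430; the known cells sum to 365, so (1,3) = 65.
Column 5: 53 + 95 + 119 + 86 + ? = 430, so (2,5) = 77.
Row 2: 50 + 89 + 113 + 77 + ? = 430, so (2,1) = 101.
Using row 5: 110 + 74 + 98 + 86 + ? → (5,4) = 430 − 368 = 62.
Column 1 must total 430; the given cells sum to 338, so (1,1) = 92.
From column 4, 430 − (113 + 71 + 80 + 62) gives (1,4) = 104.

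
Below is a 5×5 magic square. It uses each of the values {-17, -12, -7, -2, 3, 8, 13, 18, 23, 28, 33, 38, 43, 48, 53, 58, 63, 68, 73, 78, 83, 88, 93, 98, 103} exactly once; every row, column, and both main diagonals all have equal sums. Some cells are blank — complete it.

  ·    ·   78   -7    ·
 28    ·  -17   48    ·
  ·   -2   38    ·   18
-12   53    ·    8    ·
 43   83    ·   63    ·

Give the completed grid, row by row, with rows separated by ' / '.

98 13 78 -7 33 / 28 68 -17 48 88 / 58 -2 38 103 18 / -12 53 93 8 73 / 43 83 23 63 3

The 25 entries sum to 1075, so each line sums to 1075/5 = 215.
Column 4 must total 215; the given cells sum to 112, so (3,4) = 103.
Anti-diagonal must total 215; the given cells sum to 182, so (1,5) = 33.
The remaining cell in row 3 is (3,1) = 215 − 157 = 58.
The remaining cell in column 1 is (1,1) = 215 − 117 = 98.
Row 1 must total 215; the given cells sum to 202, so (1,2) = 13.
Column 2: 13 + (-2) + 53 + 83 + ? = 215, so (2,2) = 68.
From main diagonal, 215 − (98 + 68 + 38 + 8) gives (5,5) = 3.
Row 2 must total 215; the given cells sum to 127, so (2,5) = 88.
Row 5 must total 215; the given cells sum to 192, so (5,3) = 23.
Using column 3: 78 + (-17) + 38 + 23 + ? → (4,3) = 215 − 122 = 93.
Column 5 must total 215; the given cells sum to 142, so (4,5) = 73.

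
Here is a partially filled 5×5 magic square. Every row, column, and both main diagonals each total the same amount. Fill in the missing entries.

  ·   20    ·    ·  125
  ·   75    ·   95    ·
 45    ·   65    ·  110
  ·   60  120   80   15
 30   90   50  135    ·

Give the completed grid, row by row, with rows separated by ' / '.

85 20 105 40 125 / 115 75 35 95 55 / 45 130 65 25 110 / 100 60 120 80 15 / 30 90 50 135 70

Anti-diagonal is already complete: 125 + 95 + 65 + 60 + 30 = 375, so that is the magic constant.
From row 4, 375 − (60 + 120 + 80 + 15) gives (4,1) = 100.
The remaining cell in row 5 is (5,5) = 375 − 305 = 70.
From column 2, 375 − (20 + 75 + 60 + 90) gives (3,2) = 130.
Column 5: 125 + 110 + 15 + 70 + ? = 375, so (2,5) = 55.
Using main diagonal: 75 + 65 + 80 + 70 + ? → (1,1) = 375 − 290 = 85.
Row 3: 45 + 130 + 65 + 110 + ? = 375, so (3,4) = 25.
Column 1 needs 375; the known cells sum to 260, so (2,1) = 115.
The remaining cell in column 4 is (1,4) = 375 − 335 = 40.
Row 1: 85 + 20 + 40 + 125 + ? = 375, so (1,3) = 105.
Row 2 must total 375; the given cells sum to 340, so (2,3) = 35.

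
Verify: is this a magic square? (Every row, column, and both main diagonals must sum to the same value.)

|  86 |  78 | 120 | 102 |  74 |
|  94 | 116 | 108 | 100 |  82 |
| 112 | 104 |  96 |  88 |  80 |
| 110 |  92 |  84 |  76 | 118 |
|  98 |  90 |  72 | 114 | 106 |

Row 1: 86 + 78 + 120 + 102 + 74 = 460.
Row 2: 94 + 116 + 108 + 100 + 82 = 500.
Row 3: 112 + 104 + 96 + 88 + 80 = 480.
Row 4: 110 + 92 + 84 + 76 + 118 = 480.
Row 5: 98 + 90 + 72 + 114 + 106 = 480.
Column 1: 86 + 94 + 112 + 110 + 98 = 500.
Column 2: 78 + 116 + 104 + 92 + 90 = 480.
Column 3: 120 + 108 + 96 + 84 + 72 = 480.
Column 4: 102 + 100 + 88 + 76 + 114 = 480.
Column 5: 74 + 82 + 80 + 118 + 106 = 460.
Main diagonal: 86 + 116 + 96 + 76 + 106 = 480.
Anti-diagonal: 74 + 100 + 96 + 92 + 98 = 460.

No — column 3 sums to 480 but row 1 sums to 460.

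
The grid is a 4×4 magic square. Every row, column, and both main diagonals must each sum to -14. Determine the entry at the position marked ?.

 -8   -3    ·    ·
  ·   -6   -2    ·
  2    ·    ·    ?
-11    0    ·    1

Using row 4: -11 + 0 + 1 + ? → (4,3) = -14 − (-10) = -4.
Using column 1: -8 + 2 + (-11) + ? → (2,1) = -14 − (-17) = 3.
Column 2 must total -14; the given cells sum to -9, so (3,2) = -5.
Main diagonal: -8 + (-6) + 1 + ? = -14, so (3,3) = -1.
Anti-diagonal needs -14; the known cells sum to -18, so (1,4) = 4.
Using row 1: -8 + (-3) + 4 + ? → (1,3) = -14 − (-7) = -7.
From row 2, -14 − (3 + (-6) + (-2)) gives (2,4) = -9.
Using row 3: 2 + (-5) + (-1) + ? → (3,4) = -14 − (-4) = -10.

-10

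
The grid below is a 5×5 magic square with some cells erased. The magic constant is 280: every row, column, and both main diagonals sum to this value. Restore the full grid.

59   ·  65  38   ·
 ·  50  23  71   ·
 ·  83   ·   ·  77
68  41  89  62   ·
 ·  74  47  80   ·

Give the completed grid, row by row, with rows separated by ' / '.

Row 4 needs 280; the known cells sum to 260, so (4,5) = 20.
Column 2: 50 + 83 + 41 + 74 + ? = 280, so (1,2) = 32.
Column 3 needs 280; the known cells sum to 224, so (3,3) = 56.
Column 4: 38 + 71 + 62 + 80 + ? = 280, so (3,4) = 29.
Main diagonal: 59 + 50 + 56 + 62 + ? = 280, so (5,5) = 53.
Row 1: 59 + 32 + 65 + 38 + ? = 280, so (1,5) = 86.
The remaining cell in row 3 is (3,1) = 280 − 245 = 35.
The remaining cell in row 5 is (5,1) = 280 − 254 = 26.
The remaining cell in column 1 is (2,1) = 280 − 188 = 92.
Using column 5: 86 + 77 + 20 + 53 + ? → (2,5) = 280 − 236 = 44.

59 32 65 38 86 / 92 50 23 71 44 / 35 83 56 29 77 / 68 41 89 62 20 / 26 74 47 80 53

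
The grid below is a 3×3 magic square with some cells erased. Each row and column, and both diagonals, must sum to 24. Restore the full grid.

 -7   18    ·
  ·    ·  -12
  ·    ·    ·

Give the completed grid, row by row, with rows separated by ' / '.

From row 1, 24 − (-7 + 18) gives (1,3) = 13.
Using column 3: 13 + (-12) + ? → (3,3) = 24 − 1 = 23.
Main diagonal must total 24; the given cells sum to 16, so (2,2) = 8.
Anti-diagonal: 13 + 8 + ? = 24, so (3,1) = 3.
Row 2 must total 24; the given cells sum to -4, so (2,1) = 28.
Row 3 needs 24; the known cells sum to 26, so (3,2) = -2.

-7 18 13 / 28 8 -12 / 3 -2 23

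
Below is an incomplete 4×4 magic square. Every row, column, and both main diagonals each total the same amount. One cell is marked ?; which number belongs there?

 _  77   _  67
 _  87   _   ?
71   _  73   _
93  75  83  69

89

Row 4 is complete and sums to 320; that is the magic constant.
The remaining cell in column 2 is (3,2) = 320 − 239 = 81.
Main diagonal must total 320; the given cells sum to 229, so (1,1) = 91.
Anti-diagonal must total 320; the given cells sum to 241, so (2,3) = 79.
The remaining cell in row 1 is (1,3) = 320 − 235 = 85.
From row 3, 320 − (71 + 81 + 73) gives (3,4) = 95.
The remaining cell in column 1 is (2,1) = 320 − 255 = 65.
From column 4, 320 − (67 + 95 + 69) gives (2,4) = 89.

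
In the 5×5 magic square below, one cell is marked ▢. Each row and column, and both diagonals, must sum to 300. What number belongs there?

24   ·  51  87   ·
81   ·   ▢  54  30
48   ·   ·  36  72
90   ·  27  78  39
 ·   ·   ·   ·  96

The remaining cell in row 4 is (4,2) = 300 − 234 = 66.
Column 1: 24 + 81 + 48 + 90 + ? = 300, so (5,1) = 57.
The remaining cell in column 4 is (5,4) = 300 − 255 = 45.
The remaining cell in column 5 is (1,5) = 300 − 237 = 63.
From anti-diagonal, 300 − (63 + 54 + 66 + 57) gives (3,3) = 60.
Row 1 needs 300; the known cells sum to 225, so (1,2) = 75.
Row 3 needs 300; the known cells sum to 216, so (3,2) = 84.
The remaining cell in main diagonal is (2,2) = 300 − 258 = 42.
From row 2, 300 − (81 + 42 + 54 + 30) gives (2,3) = 93.

93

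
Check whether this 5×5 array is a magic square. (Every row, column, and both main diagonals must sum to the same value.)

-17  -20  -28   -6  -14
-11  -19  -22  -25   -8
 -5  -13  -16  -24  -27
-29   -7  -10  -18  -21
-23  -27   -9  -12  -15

Row 1: -17 + (-20) + (-28) + (-6) + (-14) = -85.
Row 2: -11 + (-19) + (-22) + (-25) + (-8) = -85.
Row 3: -5 + (-13) + (-16) + (-24) + (-27) = -85.
Row 4: -29 + (-7) + (-10) + (-18) + (-21) = -85.
Row 5: -23 + (-27) + (-9) + (-12) + (-15) = -86.
Column 1: -17 + (-11) + (-5) + (-29) + (-23) = -85.
Column 2: -20 + (-19) + (-13) + (-7) + (-27) = -86.
Column 3: -28 + (-22) + (-16) + (-10) + (-9) = -85.
Column 4: -6 + (-25) + (-24) + (-18) + (-12) = -85.
Column 5: -14 + (-8) + (-27) + (-21) + (-15) = -85.
Main diagonal: -17 + (-19) + (-16) + (-18) + (-15) = -85.
Anti-diagonal: -14 + (-25) + (-16) + (-7) + (-23) = -85.

No — column 2 sums to -86 but column 5 sums to -85.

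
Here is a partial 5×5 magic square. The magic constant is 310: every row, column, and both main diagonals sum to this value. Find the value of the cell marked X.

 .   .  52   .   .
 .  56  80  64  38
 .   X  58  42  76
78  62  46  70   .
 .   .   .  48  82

Row 2: 56 + 80 + 64 + 38 + ? = 310, so (2,1) = 72.
Row 4 needs 310; the known cells sum to 256, so (4,5) = 54.
Column 3: 52 + 80 + 58 + 46 + ? = 310, so (5,3) = 74.
From column 4, 310 − (64 + 42 + 70 + 48) gives (1,4) = 86.
Column 5: 38 + 76 + 54 + 82 + ? = 310, so (1,5) = 60.
Main diagonal needs 310; the known cells sum to 266, so (1,1) = 44.
Anti-diagonal must total 310; the given cells sum to 244, so (5,1) = 66.
From row 1, 310 − (44 + 52 + 86 + 60) gives (1,2) = 68.
The remaining cell in row 5 is (5,2) = 310 − 270 = 40.
Column 1 must total 310; the given cells sum to 260, so (3,1) = 50.
From column 2, 310 − (68 + 56 + 62 + 40) gives (3,2) = 84.

84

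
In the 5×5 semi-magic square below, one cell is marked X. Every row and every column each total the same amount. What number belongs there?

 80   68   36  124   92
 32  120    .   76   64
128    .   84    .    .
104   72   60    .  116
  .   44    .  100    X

Row 1 is complete and sums to 400; that is the magic constant.
Row 2 needs 400; the known cells sum to 292, so (2,3) = 108.
Row 4 must total 400; the given cells sum to 352, so (4,4) = 48.
Column 1 must total 400; the given cells sum to 344, so (5,1) = 56.
Column 2 must total 400; the given cells sum to 304, so (3,2) = 96.
Column 3 needs 400; the known cells sum to 288, so (5,3) = 112.
The remaining cell in column 4 is (3,4) = 400 − 348 = 52.
The remaining cell in row 3 is (3,5) = 400 − 360 = 40.
Row 5 must total 400; the given cells sum to 312, so (5,5) = 88.

88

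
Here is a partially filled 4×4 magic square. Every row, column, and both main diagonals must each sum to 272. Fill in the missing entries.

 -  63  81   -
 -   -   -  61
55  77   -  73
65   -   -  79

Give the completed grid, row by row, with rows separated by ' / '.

69 63 81 59 / 83 57 71 61 / 55 77 67 73 / 65 75 53 79

The remaining cell in row 3 is (3,3) = 272 − 205 = 67.
Column 4 needs 272; the known cells sum to 213, so (1,4) = 59.
Using anti-diagonal: 59 + 77 + 65 + ? → (2,3) = 272 − 201 = 71.
Using row 1: 63 + 81 + 59 + ? → (1,1) = 272 − 203 = 69.
The remaining cell in column 1 is (2,1) = 272 − 189 = 83.
Column 3 needs 272; the known cells sum to 219, so (4,3) = 53.
Main diagonal: 69 + 67 + 79 + ? = 272, so (2,2) = 57.
Using row 4: 65 + 53 + 79 + ? → (4,2) = 272 − 197 = 75.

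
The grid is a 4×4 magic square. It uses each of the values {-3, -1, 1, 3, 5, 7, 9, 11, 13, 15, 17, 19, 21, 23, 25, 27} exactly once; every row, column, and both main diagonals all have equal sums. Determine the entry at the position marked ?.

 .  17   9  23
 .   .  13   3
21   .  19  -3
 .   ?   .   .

The 16 entries sum to 192, so each line sums to 192/4 = 48.
Row 1 must total 48; the given cells sum to 49, so (1,1) = -1.
From row 3, 48 − (21 + 19 + (-3)) gives (3,2) = 11.
The remaining cell in column 3 is (4,3) = 48 − 41 = 7.
Column 4 must total 48; the given cells sum to 23, so (4,4) = 25.
Main diagonal needs 48; the known cells sum to 43, so (2,2) = 5.
From anti-diagonal, 48 − (23 + 13 + 11) gives (4,1) = 1.
Row 2 must total 48; the given cells sum to 21, so (2,1) = 27.
From row 4, 48 − (1 + 7 + 25) gives (4,2) = 15.

15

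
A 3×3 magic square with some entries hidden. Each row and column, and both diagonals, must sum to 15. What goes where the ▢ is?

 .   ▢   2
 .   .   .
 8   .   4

Using row 3: 8 + 4 + ? → (3,2) = 15 − 12 = 3.
Column 3 must total 15; the given cells sum to 6, so (2,3) = 9.
Anti-diagonal: 2 + 8 + ? = 15, so (2,2) = 5.
From row 2, 15 − (5 + 9) gives (2,1) = 1.
From column 1, 15 − (1 + 8) gives (1,1) = 6.
Column 2: 5 + 3 + ? = 15, so (1,2) = 7.

7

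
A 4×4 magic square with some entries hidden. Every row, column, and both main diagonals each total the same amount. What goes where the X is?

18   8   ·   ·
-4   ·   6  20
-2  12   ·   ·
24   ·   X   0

Column 1 is complete and sums to 36; that is the magic constant.
Row 2 must total 36; the given cells sum to 22, so (2,2) = 14.
Column 2: 8 + 14 + 12 + ? = 36, so (4,2) = 2.
Main diagonal must total 36; the given cells sum to 32, so (3,3) = 4.
Anti-diagonal: 6 + 12 + 24 + ? = 36, so (1,4) = -6.
Row 1 must total 36; the given cells sum to 20, so (1,3) = 16.
Using row 3: -2 + 12 + 4 + ? → (3,4) = 36 − 14 = 22.
Row 4 needs 36; the known cells sum to 26, so (4,3) = 10.

10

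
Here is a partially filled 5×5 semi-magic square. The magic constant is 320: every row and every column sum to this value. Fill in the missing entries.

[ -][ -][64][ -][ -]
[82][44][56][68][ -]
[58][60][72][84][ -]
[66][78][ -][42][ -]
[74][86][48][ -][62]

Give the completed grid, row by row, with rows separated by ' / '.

Row 2 needs 320; the known cells sum to 250, so (2,5) = 70.
The remaining cell in row 3 is (3,5) = 320 − 274 = 46.
Row 5: 74 + 86 + 48 + 62 + ? = 320, so (5,4) = 50.
Column 1: 82 + 58 + 66 + 74 + ? = 320, so (1,1) = 40.
Column 2 must total 320; the given cells sum to 268, so (1,2) = 52.
Column 3: 64 + 56 + 72 + 48 + ? = 320, so (4,3) = 80.
Column 4: 68 + 84 + 42 + 50 + ? = 320, so (1,4) = 76.
Using row 1: 40 + 52 + 64 + 76 + ? → (1,5) = 320 − 232 = 88.
Using row 4: 66 + 78 + 80 + 42 + ? → (4,5) = 320 − 266 = 54.

40 52 64 76 88 / 82 44 56 68 70 / 58 60 72 84 46 / 66 78 80 42 54 / 74 86 48 50 62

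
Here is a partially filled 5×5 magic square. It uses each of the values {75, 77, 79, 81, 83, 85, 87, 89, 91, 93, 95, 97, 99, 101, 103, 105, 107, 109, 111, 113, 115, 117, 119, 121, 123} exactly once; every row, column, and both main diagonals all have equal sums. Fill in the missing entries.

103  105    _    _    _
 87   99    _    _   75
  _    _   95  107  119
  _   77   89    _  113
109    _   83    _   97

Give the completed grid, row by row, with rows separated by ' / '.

103 105 117 79 91 / 87 99 111 123 75 / 81 93 95 107 119 / 115 77 89 101 113 / 109 121 83 85 97

The 25 entries sum to 2475, so each line sums to 2475/5 = 495.
Column 5 must total 495; the given cells sum to 404, so (1,5) = 91.
Main diagonal needs 495; the known cells sum to 394, so (4,4) = 101.
Using anti-diagonal: 91 + 95 + 77 + 109 + ? → (2,4) = 495 − 372 = 123.
Using row 2: 87 + 99 + 123 + 75 + ? → (2,3) = 495 − 384 = 111.
Using row 4: 77 + 89 + 101 + 113 + ? → (4,1) = 495 − 380 = 115.
Using column 1: 103 + 87 + 115 + 109 + ? → (3,1) = 495 − 414 = 81.
Using column 3: 111 + 95 + 89 + 83 + ? → (1,3) = 495 − 378 = 117.
Using row 1: 103 + 105 + 117 + 91 + ? → (1,4) = 495 − 416 = 79.
The remaining cell in row 3 is (3,2) = 495 − 402 = 93.
The remaining cell in column 2 is (5,2) = 495 − 374 = 121.
Column 4 must total 495; the given cells sum to 410, so (5,4) = 85.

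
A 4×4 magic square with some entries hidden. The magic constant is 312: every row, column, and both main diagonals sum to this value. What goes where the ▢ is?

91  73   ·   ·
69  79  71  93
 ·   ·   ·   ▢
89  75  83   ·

87

The remaining cell in row 4 is (4,4) = 312 − 247 = 65.
Using column 1: 91 + 69 + 89 + ? → (3,1) = 312 − 249 = 63.
The remaining cell in column 2 is (3,2) = 312 − 227 = 85.
Main diagonal: 91 + 79 + 65 + ? = 312, so (3,3) = 77.
The remaining cell in anti-diagonal is (1,4) = 312 − 245 = 67.
Row 1 needs 312; the known cells sum to 231, so (1,3) = 81.
Row 3 must total 312; the given cells sum to 225, so (3,4) = 87.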